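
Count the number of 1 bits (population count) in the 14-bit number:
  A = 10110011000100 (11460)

10110011000100
1-bits at positions (from bit 0 = LSB): 2, 6, 7, 10, 11, 13
Count = 6

Answer: 6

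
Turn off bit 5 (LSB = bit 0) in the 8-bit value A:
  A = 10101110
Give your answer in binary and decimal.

Mask = ~(1 << 5) = 11011111
Bit 5 of A is 1, so AND-ing with the mask clears it to 0.
  10101110
& 11011111
----------
  10001110

Answer: 10001110 (142)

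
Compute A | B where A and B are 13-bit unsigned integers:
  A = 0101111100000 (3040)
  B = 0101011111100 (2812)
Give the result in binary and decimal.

Apply | to each column (1 where either bit is 1):
  0101111100000
| 0101011111100
---------------
  0101111111100

Answer: 0101111111100 (3068)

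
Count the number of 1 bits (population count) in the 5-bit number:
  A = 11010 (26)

11010
1-bits at positions (from bit 0 = LSB): 1, 3, 4
Count = 3

Answer: 3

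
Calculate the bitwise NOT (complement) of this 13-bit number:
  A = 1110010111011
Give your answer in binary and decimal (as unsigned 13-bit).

Flip each bit (0->1, 1->0):
  1110010111011
  0001101000100

Answer: 0001101000100 (836)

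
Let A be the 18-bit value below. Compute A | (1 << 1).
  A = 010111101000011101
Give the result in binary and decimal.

Mask = 1 << 1 = 000000000000000010
Bit 1 of A is 0, so OR-ing with the mask flips it to 1.
  010111101000011101
| 000000000000000010
--------------------
  010111101000011111

Answer: 010111101000011111 (96799)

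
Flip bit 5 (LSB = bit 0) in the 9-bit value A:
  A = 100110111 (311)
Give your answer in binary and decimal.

Mask = 1 << 5 = 000100000
Bit 5 of A is 1; XOR with the mask flips it to 0.
  100110111
^ 000100000
-----------
  100010111

Answer: 100010111 (279)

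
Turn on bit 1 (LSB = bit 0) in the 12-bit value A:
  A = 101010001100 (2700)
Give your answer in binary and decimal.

Mask = 1 << 1 = 000000000010
Bit 1 of A is 0, so OR-ing with the mask flips it to 1.
  101010001100
| 000000000010
--------------
  101010001110

Answer: 101010001110 (2702)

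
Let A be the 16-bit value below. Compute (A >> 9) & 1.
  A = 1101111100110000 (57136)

Bit 9 is the 10th from the right.
  1101111100110000
        ^
That bit is 1.

Answer: 1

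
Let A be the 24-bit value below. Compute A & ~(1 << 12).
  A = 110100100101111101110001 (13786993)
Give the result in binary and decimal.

Mask = ~(1 << 12) = 111111111110111111111111
Bit 12 of A is 1, so AND-ing with the mask clears it to 0.
  110100100101111101110001
& 111111111110111111111111
--------------------------
  110100100100111101110001

Answer: 110100100100111101110001 (13782897)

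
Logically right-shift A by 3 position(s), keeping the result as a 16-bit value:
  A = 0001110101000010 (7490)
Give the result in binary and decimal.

Logical shift right by 3: drop the bottom 3 bit(s), prepend 3 zero(s) on the left.
  0001110101000010  ->  keep [0001110101000], discard [010], prepend 000
= 0000001110101000

Answer: 0000001110101000 (936)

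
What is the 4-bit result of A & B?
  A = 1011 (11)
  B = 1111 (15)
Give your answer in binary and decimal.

Apply & to each column (1 only where both bits are 1):
  1011
& 1111
------
  1011

Answer: 1011 (11)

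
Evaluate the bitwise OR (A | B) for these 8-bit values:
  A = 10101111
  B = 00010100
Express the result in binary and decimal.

Apply | to each column (1 where either bit is 1):
  10101111
| 00010100
----------
  10111111

Answer: 10111111 (191)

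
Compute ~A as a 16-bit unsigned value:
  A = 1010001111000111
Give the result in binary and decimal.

Flip each bit (0->1, 1->0):
  1010001111000111
  0101110000111000

Answer: 0101110000111000 (23608)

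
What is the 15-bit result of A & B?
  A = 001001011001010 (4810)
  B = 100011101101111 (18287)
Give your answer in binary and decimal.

Apply & to each column (1 only where both bits are 1):
  001001011001010
& 100011101101111
-----------------
  000001001001010

Answer: 000001001001010 (586)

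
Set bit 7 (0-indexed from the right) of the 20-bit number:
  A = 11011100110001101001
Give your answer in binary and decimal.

Mask = 1 << 7 = 00000000000010000000
Bit 7 of A is 0, so OR-ing with the mask flips it to 1.
  11011100110001101001
| 00000000000010000000
----------------------
  11011100110011101001

Answer: 11011100110011101001 (904425)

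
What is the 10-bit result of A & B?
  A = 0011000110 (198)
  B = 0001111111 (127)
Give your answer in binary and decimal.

Apply & to each column (1 only where both bits are 1):
  0011000110
& 0001111111
------------
  0001000110

Answer: 0001000110 (70)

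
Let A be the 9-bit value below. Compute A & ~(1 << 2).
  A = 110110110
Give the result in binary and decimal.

Mask = ~(1 << 2) = 111111011
Bit 2 of A is 1, so AND-ing with the mask clears it to 0.
  110110110
& 111111011
-----------
  110110010

Answer: 110110010 (434)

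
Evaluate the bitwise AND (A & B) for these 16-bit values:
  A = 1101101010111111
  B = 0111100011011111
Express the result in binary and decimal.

Apply & to each column (1 only where both bits are 1):
  1101101010111111
& 0111100011011111
------------------
  0101100010011111

Answer: 0101100010011111 (22687)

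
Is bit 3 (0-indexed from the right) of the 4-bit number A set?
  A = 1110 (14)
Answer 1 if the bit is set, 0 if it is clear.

Bit 3 is the 4th from the right.
  1110
  ^
That bit is 1.

Answer: 1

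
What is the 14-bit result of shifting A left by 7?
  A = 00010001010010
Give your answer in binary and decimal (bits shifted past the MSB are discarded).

Shift left by 7: drop the top 7 bit(s), append 7 zero(s) on the right.
  00010001010010  ->  discard [0001000], keep [1010010], append 0000000
= 10100100000000

Answer: 10100100000000 (10496)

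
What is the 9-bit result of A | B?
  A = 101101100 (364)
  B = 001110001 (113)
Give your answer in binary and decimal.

Apply | to each column (1 where either bit is 1):
  101101100
| 001110001
-----------
  101111101

Answer: 101111101 (381)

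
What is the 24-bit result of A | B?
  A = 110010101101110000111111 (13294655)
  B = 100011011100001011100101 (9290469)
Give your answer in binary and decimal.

Apply | to each column (1 where either bit is 1):
  110010101101110000111111
| 100011011100001011100101
--------------------------
  110011111101111011111111

Answer: 110011111101111011111111 (13623039)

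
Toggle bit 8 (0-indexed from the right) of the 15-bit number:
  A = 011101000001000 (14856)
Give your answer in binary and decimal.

Mask = 1 << 8 = 000000100000000
Bit 8 of A is 0; XOR with the mask flips it to 1.
  011101000001000
^ 000000100000000
-----------------
  011101100001000

Answer: 011101100001000 (15112)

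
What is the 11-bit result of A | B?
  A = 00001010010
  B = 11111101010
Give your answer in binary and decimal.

Apply | to each column (1 where either bit is 1):
  00001010010
| 11111101010
-------------
  11111111010

Answer: 11111111010 (2042)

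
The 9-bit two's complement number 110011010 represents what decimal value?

MSB is 1, so the value is negative. Find the magnitude:
1. Invert bits:  001100101
2. Add 1:        001100110  = 102
3. Apply sign:   -102

Answer: -102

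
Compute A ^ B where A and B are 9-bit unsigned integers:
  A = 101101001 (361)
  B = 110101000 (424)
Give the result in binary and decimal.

Apply ^ to each column (1 where bits differ):
  101101001
^ 110101000
-----------
  011000001

Answer: 011000001 (193)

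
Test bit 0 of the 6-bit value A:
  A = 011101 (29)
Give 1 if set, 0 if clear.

Bit 0 is the 1st from the right.
  011101
       ^
That bit is 1.

Answer: 1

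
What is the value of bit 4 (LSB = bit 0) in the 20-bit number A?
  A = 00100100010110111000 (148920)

Bit 4 is the 5th from the right.
  00100100010110111000
                 ^
That bit is 1.

Answer: 1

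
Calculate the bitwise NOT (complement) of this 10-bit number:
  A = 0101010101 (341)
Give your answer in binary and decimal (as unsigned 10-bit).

Flip each bit (0->1, 1->0):
  0101010101
  1010101010

Answer: 1010101010 (682)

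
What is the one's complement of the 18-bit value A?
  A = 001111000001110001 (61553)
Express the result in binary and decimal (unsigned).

Flip each bit (0->1, 1->0):
  001111000001110001
  110000111110001110

Answer: 110000111110001110 (200590)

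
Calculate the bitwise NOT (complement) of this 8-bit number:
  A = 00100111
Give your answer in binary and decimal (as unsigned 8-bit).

Flip each bit (0->1, 1->0):
  00100111
  11011000

Answer: 11011000 (216)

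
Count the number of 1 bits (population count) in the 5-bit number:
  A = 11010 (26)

11010
1-bits at positions (from bit 0 = LSB): 1, 3, 4
Count = 3

Answer: 3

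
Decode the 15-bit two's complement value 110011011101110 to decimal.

MSB is 1, so the value is negative. Find the magnitude:
1. Invert bits:  001100100010001
2. Add 1:        001100100010010  = 6418
3. Apply sign:   -6418

Answer: -6418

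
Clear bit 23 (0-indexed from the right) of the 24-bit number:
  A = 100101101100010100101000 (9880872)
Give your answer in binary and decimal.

Mask = ~(1 << 23) = 011111111111111111111111
Bit 23 of A is 1, so AND-ing with the mask clears it to 0.
  100101101100010100101000
& 011111111111111111111111
--------------------------
  000101101100010100101000

Answer: 000101101100010100101000 (1492264)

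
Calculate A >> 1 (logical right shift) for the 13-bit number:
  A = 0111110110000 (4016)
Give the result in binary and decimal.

Logical shift right by 1: drop the bottom 1 bit(s), prepend 1 zero(s) on the left.
  0111110110000  ->  keep [011111011000], discard [0], prepend 0
= 0011111011000

Answer: 0011111011000 (2008)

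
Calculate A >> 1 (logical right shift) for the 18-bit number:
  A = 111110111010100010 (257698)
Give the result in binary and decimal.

Logical shift right by 1: drop the bottom 1 bit(s), prepend 1 zero(s) on the left.
  111110111010100010  ->  keep [11111011101010001], discard [0], prepend 0
= 011111011101010001

Answer: 011111011101010001 (128849)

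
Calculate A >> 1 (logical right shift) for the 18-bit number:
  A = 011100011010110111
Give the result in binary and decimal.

Logical shift right by 1: drop the bottom 1 bit(s), prepend 1 zero(s) on the left.
  011100011010110111  ->  keep [01110001101011011], discard [1], prepend 0
= 001110001101011011

Answer: 001110001101011011 (58203)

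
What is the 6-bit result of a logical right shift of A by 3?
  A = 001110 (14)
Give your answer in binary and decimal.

Logical shift right by 3: drop the bottom 3 bit(s), prepend 3 zero(s) on the left.
  001110  ->  keep [001], discard [110], prepend 000
= 000001

Answer: 000001 (1)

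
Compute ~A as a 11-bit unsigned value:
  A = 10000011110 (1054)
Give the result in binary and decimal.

Flip each bit (0->1, 1->0):
  10000011110
  01111100001

Answer: 01111100001 (993)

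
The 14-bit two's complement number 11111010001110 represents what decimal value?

MSB is 1, so the value is negative. Find the magnitude:
1. Invert bits:  00000101110001
2. Add 1:        00000101110010  = 370
3. Apply sign:   -370

Answer: -370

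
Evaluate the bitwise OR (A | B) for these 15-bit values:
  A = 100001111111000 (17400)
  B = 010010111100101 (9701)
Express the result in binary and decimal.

Apply | to each column (1 where either bit is 1):
  100001111111000
| 010010111100101
-----------------
  110011111111101

Answer: 110011111111101 (26621)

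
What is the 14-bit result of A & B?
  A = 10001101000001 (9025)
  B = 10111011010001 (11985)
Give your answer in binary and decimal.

Apply & to each column (1 only where both bits are 1):
  10001101000001
& 10111011010001
----------------
  10001001000001

Answer: 10001001000001 (8769)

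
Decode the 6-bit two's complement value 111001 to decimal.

MSB is 1, so the value is negative. Find the magnitude:
1. Invert bits:  000110
2. Add 1:        000111  = 7
3. Apply sign:   -7

Answer: -7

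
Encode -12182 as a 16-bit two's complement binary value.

1. Binary of +12182:  0010111110010110
2. Invert bits:     1101000001101001
3. Add 1:           1101000001101010

Answer: 1101000001101010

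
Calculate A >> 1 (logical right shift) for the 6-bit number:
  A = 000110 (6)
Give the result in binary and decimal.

Logical shift right by 1: drop the bottom 1 bit(s), prepend 1 zero(s) on the left.
  000110  ->  keep [00011], discard [0], prepend 0
= 000011

Answer: 000011 (3)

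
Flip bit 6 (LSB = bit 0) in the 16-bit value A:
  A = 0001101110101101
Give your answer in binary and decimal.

Mask = 1 << 6 = 0000000001000000
Bit 6 of A is 0; XOR with the mask flips it to 1.
  0001101110101101
^ 0000000001000000
------------------
  0001101111101101

Answer: 0001101111101101 (7149)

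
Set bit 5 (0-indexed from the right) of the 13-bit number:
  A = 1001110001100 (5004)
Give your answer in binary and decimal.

Mask = 1 << 5 = 0000000100000
Bit 5 of A is 0, so OR-ing with the mask flips it to 1.
  1001110001100
| 0000000100000
---------------
  1001110101100

Answer: 1001110101100 (5036)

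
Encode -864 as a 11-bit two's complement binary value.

1. Binary of +864:  01101100000
2. Invert bits:     10010011111
3. Add 1:           10010100000

Answer: 10010100000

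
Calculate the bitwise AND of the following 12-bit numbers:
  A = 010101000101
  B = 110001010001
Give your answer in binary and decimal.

Apply & to each column (1 only where both bits are 1):
  010101000101
& 110001010001
--------------
  010001000001

Answer: 010001000001 (1089)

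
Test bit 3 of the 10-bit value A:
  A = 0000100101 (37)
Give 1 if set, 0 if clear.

Bit 3 is the 4th from the right.
  0000100101
        ^
That bit is 0.

Answer: 0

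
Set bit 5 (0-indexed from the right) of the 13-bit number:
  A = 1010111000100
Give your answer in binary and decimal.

Mask = 1 << 5 = 0000000100000
Bit 5 of A is 0, so OR-ing with the mask flips it to 1.
  1010111000100
| 0000000100000
---------------
  1010111100100

Answer: 1010111100100 (5604)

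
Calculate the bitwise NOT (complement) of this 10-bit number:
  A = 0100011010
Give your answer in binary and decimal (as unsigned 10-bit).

Flip each bit (0->1, 1->0):
  0100011010
  1011100101

Answer: 1011100101 (741)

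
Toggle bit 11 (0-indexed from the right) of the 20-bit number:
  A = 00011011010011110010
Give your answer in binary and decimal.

Mask = 1 << 11 = 00000000100000000000
Bit 11 of A is 0; XOR with the mask flips it to 1.
  00011011010011110010
^ 00000000100000000000
----------------------
  00011011110011110010

Answer: 00011011110011110010 (113906)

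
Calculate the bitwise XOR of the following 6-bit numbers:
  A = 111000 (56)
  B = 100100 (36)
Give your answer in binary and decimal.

Apply ^ to each column (1 where bits differ):
  111000
^ 100100
--------
  011100

Answer: 011100 (28)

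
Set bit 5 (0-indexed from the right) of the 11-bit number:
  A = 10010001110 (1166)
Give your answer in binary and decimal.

Mask = 1 << 5 = 00000100000
Bit 5 of A is 0, so OR-ing with the mask flips it to 1.
  10010001110
| 00000100000
-------------
  10010101110

Answer: 10010101110 (1198)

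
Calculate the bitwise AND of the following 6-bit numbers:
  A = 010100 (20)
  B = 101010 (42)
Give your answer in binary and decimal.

Apply & to each column (1 only where both bits are 1):
  010100
& 101010
--------
  000000

Answer: 000000 (0)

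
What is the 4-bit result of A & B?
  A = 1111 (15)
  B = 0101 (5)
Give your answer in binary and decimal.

Apply & to each column (1 only where both bits are 1):
  1111
& 0101
------
  0101

Answer: 0101 (5)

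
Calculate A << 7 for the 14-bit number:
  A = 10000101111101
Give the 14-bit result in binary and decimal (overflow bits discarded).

Shift left by 7: drop the top 7 bit(s), append 7 zero(s) on the right.
  10000101111101  ->  discard [1000010], keep [1111101], append 0000000
= 11111010000000

Answer: 11111010000000 (16000)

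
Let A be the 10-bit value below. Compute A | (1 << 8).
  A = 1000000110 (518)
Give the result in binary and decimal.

Mask = 1 << 8 = 0100000000
Bit 8 of A is 0, so OR-ing with the mask flips it to 1.
  1000000110
| 0100000000
------------
  1100000110

Answer: 1100000110 (774)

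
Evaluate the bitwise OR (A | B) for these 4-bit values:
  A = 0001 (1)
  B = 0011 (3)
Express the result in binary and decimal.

Apply | to each column (1 where either bit is 1):
  0001
| 0011
------
  0011

Answer: 0011 (3)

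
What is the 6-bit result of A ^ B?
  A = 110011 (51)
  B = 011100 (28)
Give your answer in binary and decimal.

Apply ^ to each column (1 where bits differ):
  110011
^ 011100
--------
  101111

Answer: 101111 (47)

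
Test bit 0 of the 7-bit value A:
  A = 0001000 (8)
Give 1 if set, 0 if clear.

Bit 0 is the 1st from the right.
  0001000
        ^
That bit is 0.

Answer: 0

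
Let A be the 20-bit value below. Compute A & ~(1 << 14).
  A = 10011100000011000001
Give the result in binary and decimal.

Mask = ~(1 << 14) = 11111011111111111111
Bit 14 of A is 1, so AND-ing with the mask clears it to 0.
  10011100000011000001
& 11111011111111111111
----------------------
  10011000000011000001

Answer: 10011000000011000001 (622785)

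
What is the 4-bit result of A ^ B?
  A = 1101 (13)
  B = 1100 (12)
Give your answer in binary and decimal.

Apply ^ to each column (1 where bits differ):
  1101
^ 1100
------
  0001

Answer: 0001 (1)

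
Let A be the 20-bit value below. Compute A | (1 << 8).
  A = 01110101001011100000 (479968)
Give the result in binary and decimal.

Mask = 1 << 8 = 00000000000100000000
Bit 8 of A is 0, so OR-ing with the mask flips it to 1.
  01110101001011100000
| 00000000000100000000
----------------------
  01110101001111100000

Answer: 01110101001111100000 (480224)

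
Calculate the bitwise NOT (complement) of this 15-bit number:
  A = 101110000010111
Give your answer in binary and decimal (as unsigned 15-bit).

Flip each bit (0->1, 1->0):
  101110000010111
  010001111101000

Answer: 010001111101000 (9192)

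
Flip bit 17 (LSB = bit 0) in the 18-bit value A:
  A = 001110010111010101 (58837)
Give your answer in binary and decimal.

Mask = 1 << 17 = 100000000000000000
Bit 17 of A is 0; XOR with the mask flips it to 1.
  001110010111010101
^ 100000000000000000
--------------------
  101110010111010101

Answer: 101110010111010101 (189909)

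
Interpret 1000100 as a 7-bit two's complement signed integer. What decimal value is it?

MSB is 1, so the value is negative. Find the magnitude:
1. Invert bits:  0111011
2. Add 1:        0111100  = 60
3. Apply sign:   -60

Answer: -60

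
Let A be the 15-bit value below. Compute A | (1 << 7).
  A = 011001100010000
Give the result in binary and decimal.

Mask = 1 << 7 = 000000010000000
Bit 7 of A is 0, so OR-ing with the mask flips it to 1.
  011001100010000
| 000000010000000
-----------------
  011001110010000

Answer: 011001110010000 (13200)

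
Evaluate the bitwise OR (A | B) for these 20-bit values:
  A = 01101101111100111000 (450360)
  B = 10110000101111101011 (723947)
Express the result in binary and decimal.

Apply | to each column (1 where either bit is 1):
  01101101111100111000
| 10110000101111101011
----------------------
  11111101111111111011

Answer: 11111101111111111011 (1040379)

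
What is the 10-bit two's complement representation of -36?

1. Binary of +36:  0000100100
2. Invert bits:     1111011011
3. Add 1:           1111011100

Answer: 1111011100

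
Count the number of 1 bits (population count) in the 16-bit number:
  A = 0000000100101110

0000000100101110
1-bits at positions (from bit 0 = LSB): 1, 2, 3, 5, 8
Count = 5

Answer: 5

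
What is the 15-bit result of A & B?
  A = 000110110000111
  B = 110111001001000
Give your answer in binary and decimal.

Apply & to each column (1 only where both bits are 1):
  000110110000111
& 110111001001000
-----------------
  000110000000000

Answer: 000110000000000 (3072)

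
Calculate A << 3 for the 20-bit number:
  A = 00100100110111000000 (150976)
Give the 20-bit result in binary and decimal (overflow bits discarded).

Shift left by 3: drop the top 3 bit(s), append 3 zero(s) on the right.
  00100100110111000000  ->  discard [001], keep [00100110111000000], append 000
= 00100110111000000000

Answer: 00100110111000000000 (159232)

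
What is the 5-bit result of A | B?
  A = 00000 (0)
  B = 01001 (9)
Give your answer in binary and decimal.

Apply | to each column (1 where either bit is 1):
  00000
| 01001
-------
  01001

Answer: 01001 (9)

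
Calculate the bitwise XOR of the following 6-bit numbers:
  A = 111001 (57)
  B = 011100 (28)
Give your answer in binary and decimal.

Apply ^ to each column (1 where bits differ):
  111001
^ 011100
--------
  100101

Answer: 100101 (37)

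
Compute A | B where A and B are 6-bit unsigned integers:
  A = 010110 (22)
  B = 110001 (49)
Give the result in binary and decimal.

Apply | to each column (1 where either bit is 1):
  010110
| 110001
--------
  110111

Answer: 110111 (55)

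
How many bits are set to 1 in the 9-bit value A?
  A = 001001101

001001101
1-bits at positions (from bit 0 = LSB): 0, 2, 3, 6
Count = 4

Answer: 4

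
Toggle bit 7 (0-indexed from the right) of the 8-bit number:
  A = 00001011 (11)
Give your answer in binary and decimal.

Mask = 1 << 7 = 10000000
Bit 7 of A is 0; XOR with the mask flips it to 1.
  00001011
^ 10000000
----------
  10001011

Answer: 10001011 (139)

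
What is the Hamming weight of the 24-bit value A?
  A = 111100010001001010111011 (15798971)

111100010001001010111011
1-bits at positions (from bit 0 = LSB): 0, 1, 3, 4, 5, 7, 9, 12, 16, 20, 21, 22, 23
Count = 13

Answer: 13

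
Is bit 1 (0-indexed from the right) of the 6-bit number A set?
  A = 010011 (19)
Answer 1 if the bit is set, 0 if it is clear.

Bit 1 is the 2nd from the right.
  010011
      ^
That bit is 1.

Answer: 1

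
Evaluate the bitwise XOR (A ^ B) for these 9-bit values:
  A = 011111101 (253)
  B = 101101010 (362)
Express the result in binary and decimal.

Apply ^ to each column (1 where bits differ):
  011111101
^ 101101010
-----------
  110010111

Answer: 110010111 (407)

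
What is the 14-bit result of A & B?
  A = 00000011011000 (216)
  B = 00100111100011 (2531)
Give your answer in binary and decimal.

Apply & to each column (1 only where both bits are 1):
  00000011011000
& 00100111100011
----------------
  00000011000000

Answer: 00000011000000 (192)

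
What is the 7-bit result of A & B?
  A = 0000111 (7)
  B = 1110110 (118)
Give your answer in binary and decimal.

Apply & to each column (1 only where both bits are 1):
  0000111
& 1110110
---------
  0000110

Answer: 0000110 (6)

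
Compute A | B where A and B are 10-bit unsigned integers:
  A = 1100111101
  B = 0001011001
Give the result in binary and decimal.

Apply | to each column (1 where either bit is 1):
  1100111101
| 0001011001
------------
  1101111101

Answer: 1101111101 (893)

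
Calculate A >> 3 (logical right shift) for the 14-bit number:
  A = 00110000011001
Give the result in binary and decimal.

Logical shift right by 3: drop the bottom 3 bit(s), prepend 3 zero(s) on the left.
  00110000011001  ->  keep [00110000011], discard [001], prepend 000
= 00000110000011

Answer: 00000110000011 (387)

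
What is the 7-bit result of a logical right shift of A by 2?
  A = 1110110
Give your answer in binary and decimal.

Logical shift right by 2: drop the bottom 2 bit(s), prepend 2 zero(s) on the left.
  1110110  ->  keep [11101], discard [10], prepend 00
= 0011101

Answer: 0011101 (29)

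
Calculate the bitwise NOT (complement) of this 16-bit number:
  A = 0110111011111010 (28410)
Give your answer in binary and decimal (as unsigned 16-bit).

Flip each bit (0->1, 1->0):
  0110111011111010
  1001000100000101

Answer: 1001000100000101 (37125)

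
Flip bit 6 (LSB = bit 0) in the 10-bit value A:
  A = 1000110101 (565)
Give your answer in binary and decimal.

Mask = 1 << 6 = 0001000000
Bit 6 of A is 0; XOR with the mask flips it to 1.
  1000110101
^ 0001000000
------------
  1001110101

Answer: 1001110101 (629)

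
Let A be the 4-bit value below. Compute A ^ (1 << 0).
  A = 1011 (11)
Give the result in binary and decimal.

Mask = 1 << 0 = 0001
Bit 0 of A is 1; XOR with the mask flips it to 0.
  1011
^ 0001
------
  1010

Answer: 1010 (10)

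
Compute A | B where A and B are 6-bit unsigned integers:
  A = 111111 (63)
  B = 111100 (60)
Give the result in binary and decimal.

Apply | to each column (1 where either bit is 1):
  111111
| 111100
--------
  111111

Answer: 111111 (63)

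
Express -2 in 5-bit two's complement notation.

1. Binary of +2:  00010
2. Invert bits:     11101
3. Add 1:           11110

Answer: 11110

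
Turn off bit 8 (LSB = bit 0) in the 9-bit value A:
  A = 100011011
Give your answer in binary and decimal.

Mask = ~(1 << 8) = 011111111
Bit 8 of A is 1, so AND-ing with the mask clears it to 0.
  100011011
& 011111111
-----------
  000011011

Answer: 000011011 (27)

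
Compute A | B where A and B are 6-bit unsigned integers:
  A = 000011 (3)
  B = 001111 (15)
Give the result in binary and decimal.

Apply | to each column (1 where either bit is 1):
  000011
| 001111
--------
  001111

Answer: 001111 (15)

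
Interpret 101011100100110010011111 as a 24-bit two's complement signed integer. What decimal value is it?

MSB is 1, so the value is negative. Find the magnitude:
1. Invert bits:  010100011011001101100000
2. Add 1:        010100011011001101100001  = 5354337
3. Apply sign:   -5354337

Answer: -5354337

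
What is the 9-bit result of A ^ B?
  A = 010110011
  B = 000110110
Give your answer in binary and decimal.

Apply ^ to each column (1 where bits differ):
  010110011
^ 000110110
-----------
  010000101

Answer: 010000101 (133)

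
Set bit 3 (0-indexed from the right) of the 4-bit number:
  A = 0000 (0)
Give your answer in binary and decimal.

Mask = 1 << 3 = 1000
Bit 3 of A is 0, so OR-ing with the mask flips it to 1.
  0000
| 1000
------
  1000

Answer: 1000 (8)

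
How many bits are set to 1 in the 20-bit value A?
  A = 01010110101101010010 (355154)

01010110101101010010
1-bits at positions (from bit 0 = LSB): 1, 4, 6, 8, 9, 11, 13, 14, 16, 18
Count = 10

Answer: 10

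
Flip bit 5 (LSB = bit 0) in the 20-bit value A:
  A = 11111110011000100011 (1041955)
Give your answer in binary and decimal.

Mask = 1 << 5 = 00000000000000100000
Bit 5 of A is 1; XOR with the mask flips it to 0.
  11111110011000100011
^ 00000000000000100000
----------------------
  11111110011000000011

Answer: 11111110011000000011 (1041923)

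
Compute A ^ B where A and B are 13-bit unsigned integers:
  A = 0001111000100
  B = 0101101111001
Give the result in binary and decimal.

Apply ^ to each column (1 where bits differ):
  0001111000100
^ 0101101111001
---------------
  0100010111101

Answer: 0100010111101 (2237)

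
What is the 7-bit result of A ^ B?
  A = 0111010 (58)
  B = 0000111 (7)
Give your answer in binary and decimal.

Apply ^ to each column (1 where bits differ):
  0111010
^ 0000111
---------
  0111101

Answer: 0111101 (61)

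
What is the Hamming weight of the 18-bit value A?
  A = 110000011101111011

110000011101111011
1-bits at positions (from bit 0 = LSB): 0, 1, 3, 4, 5, 6, 8, 9, 10, 16, 17
Count = 11

Answer: 11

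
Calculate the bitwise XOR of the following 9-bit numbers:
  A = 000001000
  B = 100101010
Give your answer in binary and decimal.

Apply ^ to each column (1 where bits differ):
  000001000
^ 100101010
-----------
  100100010

Answer: 100100010 (290)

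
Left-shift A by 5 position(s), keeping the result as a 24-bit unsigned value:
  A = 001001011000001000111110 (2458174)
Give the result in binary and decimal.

Shift left by 5: drop the top 5 bit(s), append 5 zero(s) on the right.
  001001011000001000111110  ->  discard [00100], keep [1011000001000111110], append 00000
= 101100000100011111000000

Answer: 101100000100011111000000 (11552704)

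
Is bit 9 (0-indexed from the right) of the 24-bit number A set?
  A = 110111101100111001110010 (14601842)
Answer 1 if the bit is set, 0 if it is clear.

Bit 9 is the 10th from the right.
  110111101100111001110010
                ^
That bit is 1.

Answer: 1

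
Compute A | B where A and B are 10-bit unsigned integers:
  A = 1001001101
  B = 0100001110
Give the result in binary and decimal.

Apply | to each column (1 where either bit is 1):
  1001001101
| 0100001110
------------
  1101001111

Answer: 1101001111 (847)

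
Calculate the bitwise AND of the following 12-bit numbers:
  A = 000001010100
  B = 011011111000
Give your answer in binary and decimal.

Apply & to each column (1 only where both bits are 1):
  000001010100
& 011011111000
--------------
  000001010000

Answer: 000001010000 (80)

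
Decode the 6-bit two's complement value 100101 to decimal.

MSB is 1, so the value is negative. Find the magnitude:
1. Invert bits:  011010
2. Add 1:        011011  = 27
3. Apply sign:   -27

Answer: -27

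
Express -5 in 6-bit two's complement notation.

1. Binary of +5:  000101
2. Invert bits:     111010
3. Add 1:           111011

Answer: 111011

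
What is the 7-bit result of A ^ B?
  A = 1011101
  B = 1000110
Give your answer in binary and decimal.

Apply ^ to each column (1 where bits differ):
  1011101
^ 1000110
---------
  0011011

Answer: 0011011 (27)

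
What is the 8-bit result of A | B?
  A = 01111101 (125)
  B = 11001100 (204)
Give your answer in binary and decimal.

Apply | to each column (1 where either bit is 1):
  01111101
| 11001100
----------
  11111101

Answer: 11111101 (253)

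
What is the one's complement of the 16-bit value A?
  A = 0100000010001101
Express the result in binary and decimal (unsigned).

Flip each bit (0->1, 1->0):
  0100000010001101
  1011111101110010

Answer: 1011111101110010 (49010)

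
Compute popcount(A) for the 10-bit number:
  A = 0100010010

0100010010
1-bits at positions (from bit 0 = LSB): 1, 4, 8
Count = 3

Answer: 3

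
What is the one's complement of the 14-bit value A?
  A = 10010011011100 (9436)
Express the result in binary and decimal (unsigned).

Flip each bit (0->1, 1->0):
  10010011011100
  01101100100011

Answer: 01101100100011 (6947)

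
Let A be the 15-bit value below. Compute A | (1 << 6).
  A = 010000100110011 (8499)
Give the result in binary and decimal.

Mask = 1 << 6 = 000000001000000
Bit 6 of A is 0, so OR-ing with the mask flips it to 1.
  010000100110011
| 000000001000000
-----------------
  010000101110011

Answer: 010000101110011 (8563)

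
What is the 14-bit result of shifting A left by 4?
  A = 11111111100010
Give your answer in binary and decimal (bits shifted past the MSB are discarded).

Shift left by 4: drop the top 4 bit(s), append 4 zero(s) on the right.
  11111111100010  ->  discard [1111], keep [1111100010], append 0000
= 11111000100000

Answer: 11111000100000 (15904)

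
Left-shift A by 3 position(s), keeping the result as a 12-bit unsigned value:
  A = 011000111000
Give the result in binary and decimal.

Shift left by 3: drop the top 3 bit(s), append 3 zero(s) on the right.
  011000111000  ->  discard [011], keep [000111000], append 000
= 000111000000

Answer: 000111000000 (448)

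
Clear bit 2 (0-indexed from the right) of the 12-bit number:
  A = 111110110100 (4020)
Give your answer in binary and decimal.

Mask = ~(1 << 2) = 111111111011
Bit 2 of A is 1, so AND-ing with the mask clears it to 0.
  111110110100
& 111111111011
--------------
  111110110000

Answer: 111110110000 (4016)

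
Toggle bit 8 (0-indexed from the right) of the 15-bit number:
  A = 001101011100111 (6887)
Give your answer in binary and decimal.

Mask = 1 << 8 = 000000100000000
Bit 8 of A is 0; XOR with the mask flips it to 1.
  001101011100111
^ 000000100000000
-----------------
  001101111100111

Answer: 001101111100111 (7143)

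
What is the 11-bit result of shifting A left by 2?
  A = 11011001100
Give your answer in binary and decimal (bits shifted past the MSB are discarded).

Shift left by 2: drop the top 2 bit(s), append 2 zero(s) on the right.
  11011001100  ->  discard [11], keep [011001100], append 00
= 01100110000

Answer: 01100110000 (816)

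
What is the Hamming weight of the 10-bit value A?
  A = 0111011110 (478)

0111011110
1-bits at positions (from bit 0 = LSB): 1, 2, 3, 4, 6, 7, 8
Count = 7

Answer: 7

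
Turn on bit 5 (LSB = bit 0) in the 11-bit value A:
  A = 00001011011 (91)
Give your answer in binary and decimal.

Mask = 1 << 5 = 00000100000
Bit 5 of A is 0, so OR-ing with the mask flips it to 1.
  00001011011
| 00000100000
-------------
  00001111011

Answer: 00001111011 (123)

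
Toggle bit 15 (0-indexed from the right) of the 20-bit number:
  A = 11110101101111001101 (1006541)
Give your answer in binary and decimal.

Mask = 1 << 15 = 00001000000000000000
Bit 15 of A is 0; XOR with the mask flips it to 1.
  11110101101111001101
^ 00001000000000000000
----------------------
  11111101101111001101

Answer: 11111101101111001101 (1039309)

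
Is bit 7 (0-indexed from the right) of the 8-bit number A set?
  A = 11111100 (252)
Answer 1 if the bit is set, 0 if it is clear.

Bit 7 is the 8th from the right.
  11111100
  ^
That bit is 1.

Answer: 1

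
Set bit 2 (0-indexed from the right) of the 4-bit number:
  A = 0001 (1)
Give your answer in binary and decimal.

Mask = 1 << 2 = 0100
Bit 2 of A is 0, so OR-ing with the mask flips it to 1.
  0001
| 0100
------
  0101

Answer: 0101 (5)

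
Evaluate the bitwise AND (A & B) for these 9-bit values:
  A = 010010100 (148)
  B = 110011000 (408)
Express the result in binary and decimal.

Apply & to each column (1 only where both bits are 1):
  010010100
& 110011000
-----------
  010010000

Answer: 010010000 (144)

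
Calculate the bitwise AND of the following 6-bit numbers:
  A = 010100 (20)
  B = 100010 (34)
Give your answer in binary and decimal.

Apply & to each column (1 only where both bits are 1):
  010100
& 100010
--------
  000000

Answer: 000000 (0)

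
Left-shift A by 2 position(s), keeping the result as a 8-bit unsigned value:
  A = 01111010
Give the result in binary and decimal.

Shift left by 2: drop the top 2 bit(s), append 2 zero(s) on the right.
  01111010  ->  discard [01], keep [111010], append 00
= 11101000

Answer: 11101000 (232)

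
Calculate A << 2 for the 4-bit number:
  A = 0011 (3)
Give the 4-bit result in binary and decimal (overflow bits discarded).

Shift left by 2: drop the top 2 bit(s), append 2 zero(s) on the right.
  0011  ->  discard [00], keep [11], append 00
= 1100

Answer: 1100 (12)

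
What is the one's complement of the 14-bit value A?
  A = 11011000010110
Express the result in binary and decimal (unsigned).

Flip each bit (0->1, 1->0):
  11011000010110
  00100111101001

Answer: 00100111101001 (2537)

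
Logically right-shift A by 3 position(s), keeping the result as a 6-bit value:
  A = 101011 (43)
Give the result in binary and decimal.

Logical shift right by 3: drop the bottom 3 bit(s), prepend 3 zero(s) on the left.
  101011  ->  keep [101], discard [011], prepend 000
= 000101

Answer: 000101 (5)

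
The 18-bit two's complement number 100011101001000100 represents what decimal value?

MSB is 1, so the value is negative. Find the magnitude:
1. Invert bits:  011100010110111011
2. Add 1:        011100010110111100  = 116156
3. Apply sign:   -116156

Answer: -116156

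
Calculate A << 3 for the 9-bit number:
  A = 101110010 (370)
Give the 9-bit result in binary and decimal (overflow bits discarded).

Shift left by 3: drop the top 3 bit(s), append 3 zero(s) on the right.
  101110010  ->  discard [101], keep [110010], append 000
= 110010000

Answer: 110010000 (400)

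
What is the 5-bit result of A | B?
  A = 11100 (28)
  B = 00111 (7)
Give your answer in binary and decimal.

Apply | to each column (1 where either bit is 1):
  11100
| 00111
-------
  11111

Answer: 11111 (31)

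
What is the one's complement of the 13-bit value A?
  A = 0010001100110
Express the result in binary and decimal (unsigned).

Flip each bit (0->1, 1->0):
  0010001100110
  1101110011001

Answer: 1101110011001 (7065)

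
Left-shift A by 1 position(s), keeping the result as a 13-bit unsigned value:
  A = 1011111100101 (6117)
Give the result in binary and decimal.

Shift left by 1: drop the top 1 bit(s), append 1 zero(s) on the right.
  1011111100101  ->  discard [1], keep [011111100101], append 0
= 0111111001010

Answer: 0111111001010 (4042)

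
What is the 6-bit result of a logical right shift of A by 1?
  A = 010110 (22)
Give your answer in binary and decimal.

Logical shift right by 1: drop the bottom 1 bit(s), prepend 1 zero(s) on the left.
  010110  ->  keep [01011], discard [0], prepend 0
= 001011

Answer: 001011 (11)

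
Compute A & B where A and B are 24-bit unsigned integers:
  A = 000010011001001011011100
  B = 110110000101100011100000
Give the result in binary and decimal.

Apply & to each column (1 only where both bits are 1):
  000010011001001011011100
& 110110000101100011100000
--------------------------
  000010000001000011000000

Answer: 000010000001000011000000 (528576)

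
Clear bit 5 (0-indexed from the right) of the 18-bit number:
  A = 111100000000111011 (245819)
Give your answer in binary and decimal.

Mask = ~(1 << 5) = 111111111111011111
Bit 5 of A is 1, so AND-ing with the mask clears it to 0.
  111100000000111011
& 111111111111011111
--------------------
  111100000000011011

Answer: 111100000000011011 (245787)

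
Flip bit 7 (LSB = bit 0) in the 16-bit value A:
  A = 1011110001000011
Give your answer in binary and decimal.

Mask = 1 << 7 = 0000000010000000
Bit 7 of A is 0; XOR with the mask flips it to 1.
  1011110001000011
^ 0000000010000000
------------------
  1011110011000011

Answer: 1011110011000011 (48323)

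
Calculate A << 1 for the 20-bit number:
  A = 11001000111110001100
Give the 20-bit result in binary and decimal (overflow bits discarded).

Shift left by 1: drop the top 1 bit(s), append 1 zero(s) on the right.
  11001000111110001100  ->  discard [1], keep [1001000111110001100], append 0
= 10010001111100011000

Answer: 10010001111100011000 (597784)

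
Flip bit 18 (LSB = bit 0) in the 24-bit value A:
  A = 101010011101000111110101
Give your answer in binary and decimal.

Mask = 1 << 18 = 000001000000000000000000
Bit 18 of A is 0; XOR with the mask flips it to 1.
  101010011101000111110101
^ 000001000000000000000000
--------------------------
  101011011101000111110101

Answer: 101011011101000111110101 (11391477)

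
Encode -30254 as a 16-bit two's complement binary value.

1. Binary of +30254:  0111011000101110
2. Invert bits:     1000100111010001
3. Add 1:           1000100111010010

Answer: 1000100111010010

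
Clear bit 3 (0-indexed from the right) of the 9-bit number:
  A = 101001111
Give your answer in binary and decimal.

Mask = ~(1 << 3) = 111110111
Bit 3 of A is 1, so AND-ing with the mask clears it to 0.
  101001111
& 111110111
-----------
  101000111

Answer: 101000111 (327)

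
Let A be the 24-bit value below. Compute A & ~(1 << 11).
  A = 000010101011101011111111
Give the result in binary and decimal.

Mask = ~(1 << 11) = 111111111111011111111111
Bit 11 of A is 1, so AND-ing with the mask clears it to 0.
  000010101011101011111111
& 111111111111011111111111
--------------------------
  000010101011001011111111

Answer: 000010101011001011111111 (701183)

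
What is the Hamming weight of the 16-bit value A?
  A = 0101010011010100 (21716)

0101010011010100
1-bits at positions (from bit 0 = LSB): 2, 4, 6, 7, 10, 12, 14
Count = 7

Answer: 7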